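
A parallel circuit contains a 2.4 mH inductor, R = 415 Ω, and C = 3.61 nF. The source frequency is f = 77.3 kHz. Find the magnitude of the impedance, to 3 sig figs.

389 Ω

ω = 2πf = 485700 rad/s
X_L = ωL = 1170 Ω
X_C = 1/(ωC) = 570 Ω
Parallel: admittances add. Y = 1/R + 1/(jωL) + jωC
Y = (0.00241 + j0.000895) S
|Y| = 0.00257 S → |Z| = 1/|Y| = 389 Ω, ∠Z = −∠Y = -20.4°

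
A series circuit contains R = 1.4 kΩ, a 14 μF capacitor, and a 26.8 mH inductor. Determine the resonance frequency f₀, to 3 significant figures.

260 Hz

ω₀ = 1/√(LC) = 1/√(0.0268 × 1.4e-05) = 1633 rad/s
f₀ = ω₀/(2π) = 260 Hz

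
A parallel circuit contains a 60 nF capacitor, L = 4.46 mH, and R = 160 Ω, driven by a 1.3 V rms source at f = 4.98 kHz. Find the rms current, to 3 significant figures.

ω = 2πf = 31290 rad/s
X_L = ωL = 140 Ω
X_C = 1/(ωC) = 533 Ω
Parallel: admittances add. Y = 1/R + 1/(jωL) + jωC
Y = (0.00625 − j0.00529) S
|Y| = 0.00819 S → |Z| = 1/|Y| = 122 Ω, ∠Z = −∠Y = 40.2°
I = V/|Z| = 1.3/122 = 10.6 mA

10.6 mA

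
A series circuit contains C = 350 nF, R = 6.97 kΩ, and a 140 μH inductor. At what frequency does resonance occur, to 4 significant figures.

ω₀ = 1/√(LC) = 1/√(0.00014 × 3.5e-07) = 142900 rad/s
f₀ = ω₀/(2π) = 22.74 kHz

22.74 kHz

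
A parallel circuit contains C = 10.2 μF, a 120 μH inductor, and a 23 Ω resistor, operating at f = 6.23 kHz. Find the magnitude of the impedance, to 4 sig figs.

5.225 Ω

ω = 2πf = 39140 rad/s
X_L = ωL = 4.697 Ω
X_C = 1/(ωC) = 2.505 Ω
Parallel: admittances add. Y = 1/R + 1/(jωL) + jωC
Y = (0.04348 + j0.1864) S
|Y| = 0.1914 S → |Z| = 1/|Y| = 5.225 Ω, ∠Z = −∠Y = -76.87°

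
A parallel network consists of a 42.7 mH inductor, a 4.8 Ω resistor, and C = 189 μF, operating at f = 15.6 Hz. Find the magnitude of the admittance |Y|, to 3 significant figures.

303 mS

ω = 2πf = 98.02 rad/s
X_L = ωL = 4.19 Ω
X_C = 1/(ωC) = 54.0 Ω
Parallel: admittances add. Y = 1/R + 1/(jωL) + jωC
Y = (0.208 − j0.220) S
|Y| = 0.303 S → |Z| = 1/|Y| = 3.30 Ω, ∠Z = −∠Y = 46.6°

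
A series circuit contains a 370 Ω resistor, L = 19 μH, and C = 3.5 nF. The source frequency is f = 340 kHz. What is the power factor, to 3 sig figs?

ω = 2πf = 2.136e+06 rad/s
X_L = ωL = 40.6 Ω
X_C = 1/(ωC) = 134 Ω
Net reactance X = X_L − X_C = -93.2 Ω
Z = 370 − j93.2 Ω
|Z| = √(370² + 93.2²) = 382 Ω
∠Z = arctan(-93.2/370) = -14.1°
cos φ = cos(-14.1°) = 0.970

0.970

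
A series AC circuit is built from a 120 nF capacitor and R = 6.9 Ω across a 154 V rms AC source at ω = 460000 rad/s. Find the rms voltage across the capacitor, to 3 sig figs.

X_C = 1/(ωC) = 18.1 Ω
Z = 6.90 − j18.1 Ω
|Z| = √(6.90² + 18.1²) = 19.4 Ω
I = V/|Z| = 7.94 A
V_C = I·|Z_C| = 7.94 × 18.1 = 144 V

144 V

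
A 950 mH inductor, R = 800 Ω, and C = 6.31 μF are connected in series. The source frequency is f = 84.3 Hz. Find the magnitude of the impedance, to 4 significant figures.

825.6 Ω

ω = 2πf = 529.7 rad/s
X_L = ωL = 503.2 Ω
X_C = 1/(ωC) = 299.2 Ω
Net reactance X = X_L − X_C = 204.0 Ω
Z = 800.0 + j204.0 Ω
|Z| = √(800.0² + 204.0²) = 825.6 Ω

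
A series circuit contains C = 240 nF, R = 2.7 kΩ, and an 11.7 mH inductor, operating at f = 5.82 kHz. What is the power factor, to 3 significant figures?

ω = 2πf = 36570 rad/s
X_L = ωL = 428 Ω
X_C = 1/(ωC) = 114 Ω
Net reactance X = X_L − X_C = 314 Ω
Z = 2700 + j314 Ω
|Z| = √(2700² + 314²) = 2720 Ω
∠Z = arctan(314/2700) = 6.63°
cos φ = cos(6.63°) = 0.993

0.993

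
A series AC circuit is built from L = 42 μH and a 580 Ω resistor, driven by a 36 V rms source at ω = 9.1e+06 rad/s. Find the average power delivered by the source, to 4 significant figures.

X_L = ωL = 382.2 Ω
Z = 580.0 + j382.2 Ω
|Z| = √(580.0² + 382.2²) = 694.6 Ω
∠Z = arctan(382.2/580.0) = 33.38°
I = V/|Z| = 51.83 mA
P = VI cos φ = 36 × 0.05183 × cos(33.38°) = 1.558 W

1.558 W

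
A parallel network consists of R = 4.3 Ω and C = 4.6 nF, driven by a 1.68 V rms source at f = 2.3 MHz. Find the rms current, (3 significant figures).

ω = 2πf = 1.445e+07 rad/s
X_C = 1/(ωC) = 15.0 Ω
Parallel: admittances add. Y = 1/R + jωC
Y = (0.233 + j0.0665) S
|Y| = 0.242 S → |Z| = 1/|Y| = 4.13 Ω, ∠Z = −∠Y = -16.0°
I = V/|Z| = 1.68/4.13 = 406 mA

406 mA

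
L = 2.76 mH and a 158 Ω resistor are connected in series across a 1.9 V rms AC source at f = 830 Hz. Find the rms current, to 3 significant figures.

12.0 mA

ω = 2πf = 5215 rad/s
X_L = ωL = 14.4 Ω
Z = 158 + j14.4 Ω
|Z| = √(158² + 14.4²) = 159 Ω
I = V/|Z| = 1.9/159 = 12.0 mA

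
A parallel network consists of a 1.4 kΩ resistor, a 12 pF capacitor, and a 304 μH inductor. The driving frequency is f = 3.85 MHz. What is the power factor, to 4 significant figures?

0.9775

ω = 2πf = 2.419e+07 rad/s
X_L = ωL = 7354 Ω
X_C = 1/(ωC) = 3445 Ω
Parallel: admittances add. Y = 1/R + 1/(jωL) + jωC
Y = (0.0007143 + j0.0001543) S
|Y| = 0.0007308 S → |Z| = 1/|Y| = 1368 Ω, ∠Z = −∠Y = -12.19°
cos φ = cos(-12.19°) = 0.9775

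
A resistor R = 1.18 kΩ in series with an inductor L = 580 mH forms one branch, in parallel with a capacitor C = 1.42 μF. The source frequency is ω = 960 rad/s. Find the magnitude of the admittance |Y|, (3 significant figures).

1.25 mS

X_L = ωL = 557 Ω
X_C = 1/(ωC) = 734 Ω
Branch 1 (R+jX_L): Z₁ = 1180 + j557 Ω, |Z₁| = 1300 Ω
Branch 2 (−jX_C): Z₂ = −j734 Ω
Parallel: Z = Z₁Z₂/(Z₁+Z₂), |Z| = 802 Ω, ∠Z = -56.2°
|Y| = 1/|Z| = 1.25 mS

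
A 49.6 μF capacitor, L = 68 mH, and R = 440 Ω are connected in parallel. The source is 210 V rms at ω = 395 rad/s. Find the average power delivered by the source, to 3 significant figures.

X_L = ωL = 26.9 Ω
X_C = 1/(ωC) = 51.0 Ω
Parallel: admittances add. Y = 1/R + 1/(jωL) + jωC
Y = (0.00227 − j0.0176) S
|Y| = 0.0178 S → |Z| = 1/|Y| = 56.2 Ω, ∠Z = −∠Y = 82.7°
I = V/|Z| = 3.73 A
P = VI cos φ = 210 × 3.73 × cos(82.7°) = 100 W

100 W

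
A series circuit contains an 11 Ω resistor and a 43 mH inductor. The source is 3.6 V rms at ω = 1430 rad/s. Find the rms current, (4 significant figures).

57.63 mA

X_L = ωL = 61.49 Ω
Z = 11.00 + j61.49 Ω
|Z| = √(11.00² + 61.49²) = 62.47 Ω
I = V/|Z| = 3.6/62.47 = 57.63 mA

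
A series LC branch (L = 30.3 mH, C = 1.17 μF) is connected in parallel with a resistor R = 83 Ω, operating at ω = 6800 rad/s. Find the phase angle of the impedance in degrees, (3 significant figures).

45.9°

X_L = ωL = 206 Ω
X_C = 1/(ωC) = 126 Ω
Branch 1: Z₁ = R = 83.0 Ω
Branch 2 (series LC): Z₂ = j(X_L − X_C) = j80.3 Ω
Parallel: Z = Z₁Z₂/(Z₁+Z₂), |Z| = 57.7 Ω, ∠Z = 45.9°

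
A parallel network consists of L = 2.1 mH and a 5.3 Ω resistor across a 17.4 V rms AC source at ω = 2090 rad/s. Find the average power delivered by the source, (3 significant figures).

X_L = ωL = 4.39 Ω
Parallel: admittances add. Y = 1/R + 1/(jωL)
Y = (0.189 − j0.228) S
|Y| = 0.296 S → |Z| = 1/|Y| = 3.38 Ω, ∠Z = −∠Y = 50.4°
I = V/|Z| = 5.15 A
P = VI cos φ = 17.4 × 5.15 × cos(50.4°) = 57.1 W

57.1 W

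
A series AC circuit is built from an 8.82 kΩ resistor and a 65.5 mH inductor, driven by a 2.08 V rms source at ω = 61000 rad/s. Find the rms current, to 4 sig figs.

214.8 μA

X_L = ωL = 3996 Ω
Z = 8820 + j3996 Ω
|Z| = √(8820² + 3996²) = 9683 Ω
I = V/|Z| = 2.08/9683 = 214.8 μA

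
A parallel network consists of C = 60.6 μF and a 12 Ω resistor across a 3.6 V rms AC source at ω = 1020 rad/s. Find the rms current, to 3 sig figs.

374 mA

X_C = 1/(ωC) = 16.2 Ω
Parallel: admittances add. Y = 1/R + jωC
Y = (0.0833 + j0.0618) S
|Y| = 0.104 S → |Z| = 1/|Y| = 9.64 Ω, ∠Z = −∠Y = -36.6°
I = V/|Z| = 3.6/9.64 = 374 mA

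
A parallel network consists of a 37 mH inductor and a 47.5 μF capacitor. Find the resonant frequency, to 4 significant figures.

ω₀ = 1/√(LC) = 1/√(0.037 × 4.75e-05) = 754.3 rad/s
f₀ = ω₀/(2π) = 120.1 Hz

120.1 Hz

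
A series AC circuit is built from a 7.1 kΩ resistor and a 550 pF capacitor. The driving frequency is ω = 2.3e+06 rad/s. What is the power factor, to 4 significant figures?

X_C = 1/(ωC) = 790.5 Ω
Z = 7100 − j790.5 Ω
|Z| = √(7100² + 790.5²) = 7144 Ω
∠Z = arctan(-790.5/7100) = -6.353°
cos φ = cos(-6.353°) = 0.9939

0.9939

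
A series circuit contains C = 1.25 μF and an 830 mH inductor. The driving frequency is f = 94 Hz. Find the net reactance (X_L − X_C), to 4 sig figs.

-864.3 Ω

ω = 2πf = 590.6 rad/s
X_L = ωL = 490.2 Ω
X_C = 1/(ωC) = 1355 Ω
X = 490.2 − 1355 = -864.3 Ω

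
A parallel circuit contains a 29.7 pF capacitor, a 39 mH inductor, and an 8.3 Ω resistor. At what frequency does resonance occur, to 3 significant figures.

148 kHz

ω₀ = 1/√(LC) = 1/√(0.039 × 2.97e-11) = 929200 rad/s
f₀ = ω₀/(2π) = 148 kHz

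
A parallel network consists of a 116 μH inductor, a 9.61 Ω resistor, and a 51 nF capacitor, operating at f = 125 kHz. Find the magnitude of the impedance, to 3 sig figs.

9.26 Ω

ω = 2πf = 785400 rad/s
X_L = ωL = 91.1 Ω
X_C = 1/(ωC) = 25.0 Ω
Parallel: admittances add. Y = 1/R + 1/(jωL) + jωC
Y = (0.104 + j0.0291) S
|Y| = 0.108 S → |Z| = 1/|Y| = 9.26 Ω, ∠Z = −∠Y = -15.6°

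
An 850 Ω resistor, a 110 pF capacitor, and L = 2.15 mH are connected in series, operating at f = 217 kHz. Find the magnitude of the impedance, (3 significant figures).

ω = 2πf = 1.363e+06 rad/s
X_L = ωL = 2930 Ω
X_C = 1/(ωC) = 6670 Ω
Net reactance X = X_L − X_C = -3740 Ω
Z = 850 − j3740 Ω
|Z| = √(850² + 3740²) = 3830 Ω

3830 Ω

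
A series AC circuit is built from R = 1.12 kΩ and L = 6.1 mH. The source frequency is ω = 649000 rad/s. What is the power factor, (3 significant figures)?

X_L = ωL = 3960 Ω
Z = 1120 + j3960 Ω
|Z| = √(1120² + 3960²) = 4110 Ω
∠Z = arctan(3960/1120) = 74.2°
cos φ = cos(74.2°) = 0.272

0.272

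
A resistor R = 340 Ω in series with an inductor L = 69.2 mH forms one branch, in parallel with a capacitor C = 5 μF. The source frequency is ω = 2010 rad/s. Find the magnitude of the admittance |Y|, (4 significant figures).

X_L = ωL = 139.1 Ω
X_C = 1/(ωC) = 99.50 Ω
Branch 1 (R+jX_L): Z₁ = 340.0 + j139.1 Ω, |Z₁| = 367.4 Ω
Branch 2 (−jX_C): Z₂ = −j99.50 Ω
Parallel: Z = Z₁Z₂/(Z₁+Z₂), |Z| = 106.8 Ω, ∠Z = -74.39°
|Y| = 1/|Z| = 9.365 mS

9.365 mS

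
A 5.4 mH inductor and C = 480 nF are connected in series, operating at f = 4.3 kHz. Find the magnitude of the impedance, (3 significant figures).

ω = 2πf = 27020 rad/s
X_L = ωL = 146 Ω
X_C = 1/(ωC) = 77.1 Ω
Net reactance X = X_L − X_C = 68.8 Ω
Z = j68.8 Ω
|Z| = √(0² + 68.8²) = 68.8 Ω

68.8 Ω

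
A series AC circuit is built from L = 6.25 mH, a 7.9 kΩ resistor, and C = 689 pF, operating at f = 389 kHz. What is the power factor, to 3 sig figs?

0.474

ω = 2πf = 2.444e+06 rad/s
X_L = ωL = 15300 Ω
X_C = 1/(ωC) = 594 Ω
Net reactance X = X_L − X_C = 14700 Ω
Z = 7900 + j14700 Ω
|Z| = √(7900² + 14700²) = 16700 Ω
∠Z = arctan(14700/7900) = 61.7°
cos φ = cos(61.7°) = 0.474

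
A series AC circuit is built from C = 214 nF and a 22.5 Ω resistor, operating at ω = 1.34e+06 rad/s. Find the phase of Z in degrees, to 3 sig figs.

X_C = 1/(ωC) = 3.49 Ω
Z = 22.5 − j3.49 Ω
|Z| = √(22.5² + 3.49²) = 22.8 Ω
∠Z = arctan(-3.49/22.5) = -8.81°

-8.81°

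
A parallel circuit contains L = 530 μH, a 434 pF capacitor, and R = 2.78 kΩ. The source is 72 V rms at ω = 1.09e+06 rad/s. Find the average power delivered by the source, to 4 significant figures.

1.865 W

X_L = ωL = 577.7 Ω
X_C = 1/(ωC) = 2114 Ω
Parallel: admittances add. Y = 1/R + 1/(jωL) + jωC
Y = (0.0003597 − j0.001258) S
|Y| = 0.001308 S → |Z| = 1/|Y| = 764.3 Ω, ∠Z = −∠Y = 74.04°
I = V/|Z| = 94.20 mA
P = VI cos φ = 72 × 0.09420 × cos(74.04°) = 1.865 W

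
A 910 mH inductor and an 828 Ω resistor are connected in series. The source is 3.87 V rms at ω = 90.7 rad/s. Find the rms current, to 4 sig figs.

X_L = ωL = 82.54 Ω
Z = 828.0 + j82.54 Ω
|Z| = √(828.0² + 82.54²) = 832.1 Ω
I = V/|Z| = 3.87/832.1 = 4.651 mA

4.651 mA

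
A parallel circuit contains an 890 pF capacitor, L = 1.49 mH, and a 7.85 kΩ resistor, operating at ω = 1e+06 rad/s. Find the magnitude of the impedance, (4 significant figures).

X_L = ωL = 1490 Ω
X_C = 1/(ωC) = 1124 Ω
Parallel: admittances add. Y = 1/R + 1/(jωL) + jωC
Y = (0.0001274 + j0.0002189) S
|Y| = 0.0002532 S → |Z| = 1/|Y| = 3949 Ω, ∠Z = −∠Y = -59.80°

3949 Ω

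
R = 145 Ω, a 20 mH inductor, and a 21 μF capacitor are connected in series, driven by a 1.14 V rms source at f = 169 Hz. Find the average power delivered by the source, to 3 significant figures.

8.73 mW

ω = 2πf = 1062 rad/s
X_L = ωL = 21.2 Ω
X_C = 1/(ωC) = 44.8 Ω
Net reactance X = X_L − X_C = -23.6 Ω
Z = 145 − j23.6 Ω
|Z| = √(145² + 23.6²) = 147 Ω
∠Z = arctan(-23.6/145) = -9.25°
I = V/|Z| = 7.76 mA
P = VI cos φ = 1.14 × 0.00776 × cos(-9.25°) = 8.73 mW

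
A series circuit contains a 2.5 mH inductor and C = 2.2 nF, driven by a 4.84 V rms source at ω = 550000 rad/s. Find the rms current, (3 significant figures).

8.82 mA

X_L = ωL = 1380 Ω
X_C = 1/(ωC) = 826 Ω
Net reactance X = X_L − X_C = 549 Ω
Z = j549 Ω
|Z| = √(0² + 549²) = 549 Ω
I = V/|Z| = 4.84/549 = 8.82 mA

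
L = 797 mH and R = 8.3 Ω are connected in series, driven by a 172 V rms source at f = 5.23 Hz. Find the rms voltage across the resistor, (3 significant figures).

ω = 2πf = 32.86 rad/s
X_L = ωL = 26.2 Ω
Z = 8.30 + j26.2 Ω
|Z| = √(8.30² + 26.2²) = 27.5 Ω
I = V/|Z| = 6.26 A
V_R = I·|Z_R| = 6.26 × 8.30 = 52.0 V

52.0 V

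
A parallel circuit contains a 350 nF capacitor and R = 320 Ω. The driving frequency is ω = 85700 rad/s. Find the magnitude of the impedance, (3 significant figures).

33.2 Ω

X_C = 1/(ωC) = 33.3 Ω
Parallel: admittances add. Y = 1/R + jωC
Y = (0.00313 + j0.0300) S
|Y| = 0.0302 S → |Z| = 1/|Y| = 33.2 Ω, ∠Z = −∠Y = -84.1°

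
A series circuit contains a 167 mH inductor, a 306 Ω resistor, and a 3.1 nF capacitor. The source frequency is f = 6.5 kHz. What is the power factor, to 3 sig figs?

ω = 2πf = 40840 rad/s
X_L = ωL = 6820 Ω
X_C = 1/(ωC) = 7900 Ω
Net reactance X = X_L − X_C = -1080 Ω
Z = 306 − j1080 Ω
|Z| = √(306² + 1080²) = 1120 Ω
∠Z = arctan(-1080/306) = -74.2°
cos φ = cos(-74.2°) = 0.273

0.273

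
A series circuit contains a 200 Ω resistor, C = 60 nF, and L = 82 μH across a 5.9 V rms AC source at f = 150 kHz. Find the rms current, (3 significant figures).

ω = 2πf = 942500 rad/s
X_L = ωL = 77.3 Ω
X_C = 1/(ωC) = 17.7 Ω
Net reactance X = X_L − X_C = 59.6 Ω
Z = 200 + j59.6 Ω
|Z| = √(200² + 59.6²) = 209 Ω
I = V/|Z| = 5.9/209 = 28.3 mA

28.3 mA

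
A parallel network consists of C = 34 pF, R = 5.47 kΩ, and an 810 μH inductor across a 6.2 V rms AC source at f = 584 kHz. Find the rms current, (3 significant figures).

1.73 mA

ω = 2πf = 3.669e+06 rad/s
X_L = ωL = 2970 Ω
X_C = 1/(ωC) = 8020 Ω
Parallel: admittances add. Y = 1/R + 1/(jωL) + jωC
Y = (0.000183 − j0.000212) S
|Y| = 0.000280 S → |Z| = 1/|Y| = 3580 Ω, ∠Z = −∠Y = 49.2°
I = V/|Z| = 6.2/3580 = 1.73 mA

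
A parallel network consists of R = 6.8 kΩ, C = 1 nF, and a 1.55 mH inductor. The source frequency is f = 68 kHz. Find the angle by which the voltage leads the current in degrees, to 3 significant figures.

ω = 2πf = 427300 rad/s
X_L = ωL = 662 Ω
X_C = 1/(ωC) = 2340 Ω
Parallel: admittances add. Y = 1/R + 1/(jωL) + jωC
Y = (0.000147 − j0.00108) S
|Y| = 0.00109 S → |Z| = 1/|Y| = 915 Ω, ∠Z = −∠Y = 82.3°

82.3°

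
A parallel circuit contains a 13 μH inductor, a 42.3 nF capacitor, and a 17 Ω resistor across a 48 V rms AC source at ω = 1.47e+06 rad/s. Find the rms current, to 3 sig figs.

2.86 A

X_L = ωL = 19.1 Ω
X_C = 1/(ωC) = 16.1 Ω
Parallel: admittances add. Y = 1/R + 1/(jωL) + jωC
Y = (0.0588 + j0.00985) S
|Y| = 0.0596 S → |Z| = 1/|Y| = 16.8 Ω, ∠Z = −∠Y = -9.51°
I = V/|Z| = 48/16.8 = 2.86 A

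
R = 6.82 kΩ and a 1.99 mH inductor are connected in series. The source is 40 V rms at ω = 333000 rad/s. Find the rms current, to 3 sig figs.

X_L = ωL = 663 Ω
Z = 6820 + j663 Ω
|Z| = √(6820² + 663²) = 6850 Ω
I = V/|Z| = 40/6850 = 5.84 mA

5.84 mA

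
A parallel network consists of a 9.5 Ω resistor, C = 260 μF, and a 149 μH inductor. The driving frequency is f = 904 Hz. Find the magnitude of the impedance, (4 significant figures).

ω = 2πf = 5680 rad/s
X_L = ωL = 0.8463 Ω
X_C = 1/(ωC) = 0.6771 Ω
Parallel: admittances add. Y = 1/R + 1/(jωL) + jωC
Y = (0.1053 + j0.2952) S
|Y| = 0.3134 S → |Z| = 1/|Y| = 3.191 Ω, ∠Z = −∠Y = -70.38°

3.191 Ω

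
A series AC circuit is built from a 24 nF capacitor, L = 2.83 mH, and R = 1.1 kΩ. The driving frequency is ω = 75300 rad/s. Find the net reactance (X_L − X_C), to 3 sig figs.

X_L = ωL = 213 Ω
X_C = 1/(ωC) = 553 Ω
X = 213 − 553 = -340 Ω

-340 Ω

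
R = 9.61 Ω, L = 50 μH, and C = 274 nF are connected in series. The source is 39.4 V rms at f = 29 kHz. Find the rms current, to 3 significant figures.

2.71 A

ω = 2πf = 182200 rad/s
X_L = ωL = 9.11 Ω
X_C = 1/(ωC) = 20.0 Ω
Net reactance X = X_L − X_C = -10.9 Ω
Z = 9.61 − j10.9 Ω
|Z| = √(9.61² + 10.9²) = 14.5 Ω
I = V/|Z| = 39.4/14.5 = 2.71 A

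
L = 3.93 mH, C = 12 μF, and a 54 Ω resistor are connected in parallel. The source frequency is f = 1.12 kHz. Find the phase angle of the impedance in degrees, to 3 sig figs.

-69.0°

ω = 2πf = 7037 rad/s
X_L = ωL = 27.7 Ω
X_C = 1/(ωC) = 11.8 Ω
Parallel: admittances add. Y = 1/R + 1/(jωL) + jωC
Y = (0.0185 + j0.0483) S
|Y| = 0.0517 S → |Z| = 1/|Y| = 19.3 Ω, ∠Z = −∠Y = -69.0°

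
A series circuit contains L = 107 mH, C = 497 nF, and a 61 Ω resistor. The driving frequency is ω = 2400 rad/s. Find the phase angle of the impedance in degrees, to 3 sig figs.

X_L = ωL = 257 Ω
X_C = 1/(ωC) = 838 Ω
Net reactance X = X_L − X_C = -582 Ω
Z = 61.0 − j582 Ω
|Z| = √(61.0² + 582²) = 585 Ω
∠Z = arctan(-582/61.0) = -84.0°

-84.0°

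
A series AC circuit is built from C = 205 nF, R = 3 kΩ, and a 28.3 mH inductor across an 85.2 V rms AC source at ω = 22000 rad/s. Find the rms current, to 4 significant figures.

X_L = ωL = 622.6 Ω
X_C = 1/(ωC) = 221.7 Ω
Net reactance X = X_L − X_C = 400.9 Ω
Z = 3000 + j400.9 Ω
|Z| = √(3000² + 400.9²) = 3027 Ω
I = V/|Z| = 85.2/3027 = 28.15 mA

28.15 mA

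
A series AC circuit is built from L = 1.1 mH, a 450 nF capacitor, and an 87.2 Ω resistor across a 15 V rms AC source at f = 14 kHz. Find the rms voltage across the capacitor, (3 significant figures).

ω = 2πf = 87960 rad/s
X_L = ωL = 96.8 Ω
X_C = 1/(ωC) = 25.3 Ω
Net reactance X = X_L − X_C = 71.5 Ω
Z = 87.2 + j71.5 Ω
|Z| = √(87.2² + 71.5²) = 113 Ω
I = V/|Z| = 133 mA
V_C = I·|Z_C| = 0.133 × 25.3 = 3.36 V

3.36 V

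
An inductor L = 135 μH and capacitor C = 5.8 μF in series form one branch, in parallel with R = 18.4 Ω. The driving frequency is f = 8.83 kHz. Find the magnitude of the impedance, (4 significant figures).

ω = 2πf = 55480 rad/s
X_L = ωL = 7.490 Ω
X_C = 1/(ωC) = 3.108 Ω
Branch 1: Z₁ = R = 18.40 Ω
Branch 2 (series LC): Z₂ = j(X_L − X_C) = j4.382 Ω
Parallel: Z = Z₁Z₂/(Z₁+Z₂), |Z| = 4.263 Ω, ∠Z = 76.60°

4.263 Ω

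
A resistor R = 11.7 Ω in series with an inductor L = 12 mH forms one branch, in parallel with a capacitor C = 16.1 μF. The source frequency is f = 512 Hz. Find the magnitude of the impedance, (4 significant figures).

34.51 Ω

ω = 2πf = 3217 rad/s
X_L = ωL = 38.60 Ω
X_C = 1/(ωC) = 19.31 Ω
Branch 1 (R+jX_L): Z₁ = 11.70 + j38.60 Ω, |Z₁| = 40.34 Ω
Branch 2 (−jX_C): Z₂ = −j19.31 Ω
Parallel: Z = Z₁Z₂/(Z₁+Z₂), |Z| = 34.51 Ω, ∠Z = -75.63°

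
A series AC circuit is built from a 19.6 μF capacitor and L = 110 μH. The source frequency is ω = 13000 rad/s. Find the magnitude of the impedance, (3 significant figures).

X_L = ωL = 1.43 Ω
X_C = 1/(ωC) = 3.92 Ω
Net reactance X = X_L − X_C = -2.49 Ω
Z = − j2.49 Ω
|Z| = √(0² + 2.49²) = 2.49 Ω

2.49 Ω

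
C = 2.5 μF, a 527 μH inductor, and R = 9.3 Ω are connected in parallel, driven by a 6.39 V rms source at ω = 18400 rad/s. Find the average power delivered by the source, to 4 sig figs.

X_L = ωL = 9.697 Ω
X_C = 1/(ωC) = 21.74 Ω
Parallel: admittances add. Y = 1/R + 1/(jωL) + jωC
Y = (0.1075 − j0.05713) S
|Y| = 0.1218 S → |Z| = 1/|Y| = 8.213 Ω, ∠Z = −∠Y = 27.98°
I = V/|Z| = 778.0 mA
P = VI cos φ = 6.39 × 0.7780 × cos(27.98°) = 4.391 W

4.391 W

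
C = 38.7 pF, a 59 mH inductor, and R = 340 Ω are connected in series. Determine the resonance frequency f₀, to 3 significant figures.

ω₀ = 1/√(LC) = 1/√(0.059 × 3.87e-11) = 661800 rad/s
f₀ = ω₀/(2π) = 105 kHz

105 kHz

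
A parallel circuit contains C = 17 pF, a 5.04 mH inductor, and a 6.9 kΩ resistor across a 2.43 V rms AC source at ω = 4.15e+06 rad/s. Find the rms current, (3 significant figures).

X_L = ωL = 20900 Ω
X_C = 1/(ωC) = 14200 Ω
Parallel: admittances add. Y = 1/R + 1/(jωL) + jωC
Y = (0.000145 + j2.27e-05) S
|Y| = 0.000147 S → |Z| = 1/|Y| = 6820 Ω, ∠Z = −∠Y = -8.92°
I = V/|Z| = 2.43/6820 = 356 μA

356 μA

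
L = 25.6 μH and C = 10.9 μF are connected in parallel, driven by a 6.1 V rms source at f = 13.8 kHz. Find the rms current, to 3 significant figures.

ω = 2πf = 86710 rad/s
X_L = ωL = 2.22 Ω
X_C = 1/(ωC) = 1.06 Ω
Parallel: admittances add. Y = 1/(jωL) + jωC
Y = (0 + j0.495) S
|Y| = 0.495 S → |Z| = 1/|Y| = 2.02 Ω, ∠Z = −∠Y = -90.0°
I = V/|Z| = 6.1/2.02 = 3.02 A

3.02 A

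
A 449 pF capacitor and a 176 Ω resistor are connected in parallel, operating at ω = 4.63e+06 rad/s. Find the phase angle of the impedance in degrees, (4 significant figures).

-20.10°

X_C = 1/(ωC) = 481.0 Ω
Parallel: admittances add. Y = 1/R + jωC
Y = (0.005682 + j0.002079) S
|Y| = 0.006050 S → |Z| = 1/|Y| = 165.3 Ω, ∠Z = −∠Y = -20.10°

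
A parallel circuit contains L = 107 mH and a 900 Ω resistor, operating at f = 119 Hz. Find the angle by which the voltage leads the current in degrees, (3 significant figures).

84.9°

ω = 2πf = 747.7 rad/s
X_L = ωL = 80.0 Ω
Parallel: admittances add. Y = 1/R + 1/(jωL)
Y = (0.00111 − j0.0125) S
|Y| = 0.0125 S → |Z| = 1/|Y| = 79.7 Ω, ∠Z = −∠Y = 84.9°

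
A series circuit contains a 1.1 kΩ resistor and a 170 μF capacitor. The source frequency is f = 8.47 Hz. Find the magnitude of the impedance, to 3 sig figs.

1110 Ω

ω = 2πf = 53.22 rad/s
X_C = 1/(ωC) = 111 Ω
Z = 1100 − j111 Ω
|Z| = √(1100² + 111²) = 1110 Ω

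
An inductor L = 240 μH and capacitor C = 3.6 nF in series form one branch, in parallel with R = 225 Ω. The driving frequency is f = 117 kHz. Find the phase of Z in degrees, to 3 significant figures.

-48.2°

ω = 2πf = 735100 rad/s
X_L = ωL = 176 Ω
X_C = 1/(ωC) = 378 Ω
Branch 1: Z₁ = R = 225 Ω
Branch 2 (series LC): Z₂ = j(X_L − X_C) = −j201 Ω
Parallel: Z = Z₁Z₂/(Z₁+Z₂), |Z| = 150 Ω, ∠Z = -48.2°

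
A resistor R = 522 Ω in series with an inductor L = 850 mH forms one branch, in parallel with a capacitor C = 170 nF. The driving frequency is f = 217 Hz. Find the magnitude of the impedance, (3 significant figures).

1710 Ω

ω = 2πf = 1363 rad/s
X_L = ωL = 1160 Ω
X_C = 1/(ωC) = 4310 Ω
Branch 1 (R+jX_L): Z₁ = 522 + j1160 Ω, |Z₁| = 1270 Ω
Branch 2 (−jX_C): Z₂ = −j4310 Ω
Parallel: Z = Z₁Z₂/(Z₁+Z₂), |Z| = 1710 Ω, ∠Z = 56.4°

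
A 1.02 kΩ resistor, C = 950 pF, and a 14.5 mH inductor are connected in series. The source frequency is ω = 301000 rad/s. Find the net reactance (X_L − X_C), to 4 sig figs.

X_L = ωL = 4364 Ω
X_C = 1/(ωC) = 3497 Ω
X = 4364 − 3497 = 867.4 Ω

867.4 Ω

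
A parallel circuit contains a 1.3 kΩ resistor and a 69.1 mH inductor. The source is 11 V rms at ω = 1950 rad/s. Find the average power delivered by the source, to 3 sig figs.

93.1 mW

X_L = ωL = 135 Ω
Parallel: admittances add. Y = 1/R + 1/(jωL)
Y = (0.000769 − j0.00742) S
|Y| = 0.00746 S → |Z| = 1/|Y| = 134 Ω, ∠Z = −∠Y = 84.1°
I = V/|Z| = 82.1 mA
P = VI cos φ = 11 × 0.0821 × cos(84.1°) = 93.1 mW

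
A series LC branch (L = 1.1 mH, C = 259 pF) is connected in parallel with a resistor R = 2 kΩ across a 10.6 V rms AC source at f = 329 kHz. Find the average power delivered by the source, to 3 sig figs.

ω = 2πf = 2.067e+06 rad/s
X_L = ωL = 2270 Ω
X_C = 1/(ωC) = 1870 Ω
Branch 1: Z₁ = R = 2000 Ω
Branch 2 (series LC): Z₂ = j(X_L − X_C) = j406 Ω
Parallel: Z = Z₁Z₂/(Z₁+Z₂), |Z| = 398 Ω, ∠Z = 78.5°
I = V/|Z| = 26.6 mA
P = VI cos φ = 10.6 × 0.0266 × cos(78.5°) = 56.2 mW

56.2 mW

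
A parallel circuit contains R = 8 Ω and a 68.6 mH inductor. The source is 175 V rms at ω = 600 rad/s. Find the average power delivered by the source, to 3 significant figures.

X_L = ωL = 41.2 Ω
Parallel: admittances add. Y = 1/R + 1/(jωL)
Y = (0.125 − j0.0243) S
|Y| = 0.127 S → |Z| = 1/|Y| = 7.85 Ω, ∠Z = −∠Y = 11.0°
I = V/|Z| = 22.3 A
P = VI cos φ = 175 × 22.3 × cos(11.0°) = 3.83 kW

3.83 kW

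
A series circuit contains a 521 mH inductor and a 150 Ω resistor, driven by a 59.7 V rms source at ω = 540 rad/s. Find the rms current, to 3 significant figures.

X_L = ωL = 281 Ω
Z = 150 + j281 Ω
|Z| = √(150² + 281²) = 319 Ω
I = V/|Z| = 59.7/319 = 187 mA

187 mA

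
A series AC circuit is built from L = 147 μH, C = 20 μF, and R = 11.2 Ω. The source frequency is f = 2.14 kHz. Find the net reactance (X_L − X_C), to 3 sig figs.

ω = 2πf = 13450 rad/s
X_L = ωL = 1.98 Ω
X_C = 1/(ωC) = 3.72 Ω
X = 1.98 − 3.72 = -1.74 Ω

-1.74 Ω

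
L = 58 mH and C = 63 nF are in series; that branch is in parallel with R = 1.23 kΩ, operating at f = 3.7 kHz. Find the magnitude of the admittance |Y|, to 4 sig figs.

1.708 mS

ω = 2πf = 23250 rad/s
X_L = ωL = 1348 Ω
X_C = 1/(ωC) = 682.8 Ω
Branch 1: Z₁ = R = 1230 Ω
Branch 2 (series LC): Z₂ = j(X_L − X_C) = j665.6 Ω
Parallel: Z = Z₁Z₂/(Z₁+Z₂), |Z| = 585.4 Ω, ∠Z = 61.58°
|Y| = 1/|Z| = 1.708 mS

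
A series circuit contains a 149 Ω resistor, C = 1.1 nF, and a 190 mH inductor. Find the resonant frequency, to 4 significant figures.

ω₀ = 1/√(LC) = 1/√(0.19 × 1.1e-09) = 69170 rad/s
f₀ = ω₀/(2π) = 11.01 kHz

11.01 kHz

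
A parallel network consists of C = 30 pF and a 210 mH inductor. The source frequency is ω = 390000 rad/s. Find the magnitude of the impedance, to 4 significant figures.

1.961e+06 Ω

X_L = ωL = 81900 Ω
X_C = 1/(ωC) = 85470 Ω
Parallel: admittances add. Y = 1/(jωL) + jωC
Y = (0 − j5.1e-07) S
|Y| = 5.1e-07 S → |Z| = 1/|Y| = 1.961e+06 Ω, ∠Z = −∠Y = 90.00°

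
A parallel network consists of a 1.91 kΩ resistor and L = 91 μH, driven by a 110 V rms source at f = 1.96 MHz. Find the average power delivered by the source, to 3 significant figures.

6.34 W

ω = 2πf = 1.232e+07 rad/s
X_L = ωL = 1120 Ω
Parallel: admittances add. Y = 1/R + 1/(jωL)
Y = (0.000524 − j0.000892) S
|Y| = 0.00103 S → |Z| = 1/|Y| = 967 Ω, ∠Z = −∠Y = 59.6°
I = V/|Z| = 114 mA
P = VI cos φ = 110 × 0.114 × cos(59.6°) = 6.34 W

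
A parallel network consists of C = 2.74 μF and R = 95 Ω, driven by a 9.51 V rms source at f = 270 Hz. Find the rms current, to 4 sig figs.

109.4 mA

ω = 2πf = 1696 rad/s
X_C = 1/(ωC) = 215.1 Ω
Parallel: admittances add. Y = 1/R + jωC
Y = (0.01053 + j0.004648) S
|Y| = 0.01151 S → |Z| = 1/|Y| = 86.90 Ω, ∠Z = −∠Y = -23.83°
I = V/|Z| = 9.51/86.90 = 109.4 mA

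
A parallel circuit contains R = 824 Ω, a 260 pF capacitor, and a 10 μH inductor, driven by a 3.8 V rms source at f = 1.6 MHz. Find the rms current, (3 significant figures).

28.2 mA

ω = 2πf = 1.005e+07 rad/s
X_L = ωL = 101 Ω
X_C = 1/(ωC) = 383 Ω
Parallel: admittances add. Y = 1/R + 1/(jωL) + jωC
Y = (0.00121 − j0.00733) S
|Y| = 0.00743 S → |Z| = 1/|Y| = 135 Ω, ∠Z = −∠Y = 80.6°
I = V/|Z| = 3.8/135 = 28.2 mA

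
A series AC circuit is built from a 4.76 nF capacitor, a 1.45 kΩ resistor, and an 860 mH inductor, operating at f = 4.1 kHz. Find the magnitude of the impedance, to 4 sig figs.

14070 Ω

ω = 2πf = 25760 rad/s
X_L = ωL = 22150 Ω
X_C = 1/(ωC) = 8155 Ω
Net reactance X = X_L − X_C = 14000 Ω
Z = 1450 + j14000 Ω
|Z| = √(1450² + 14000²) = 14070 Ω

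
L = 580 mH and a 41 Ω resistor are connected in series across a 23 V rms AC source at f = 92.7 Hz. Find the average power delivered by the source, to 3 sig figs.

ω = 2πf = 582.5 rad/s
X_L = ωL = 338 Ω
Z = 41.0 + j338 Ω
|Z| = √(41.0² + 338²) = 340 Ω
∠Z = arctan(338/41.0) = 83.1°
I = V/|Z| = 67.6 mA
P = VI cos φ = 23 × 0.0676 × cos(83.1°) = 187 mW

187 mW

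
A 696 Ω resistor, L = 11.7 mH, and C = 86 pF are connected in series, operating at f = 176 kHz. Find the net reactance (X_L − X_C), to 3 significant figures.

2420 Ω

ω = 2πf = 1.106e+06 rad/s
X_L = ωL = 12900 Ω
X_C = 1/(ωC) = 10500 Ω
X = 12900 − 10500 = 2420 Ω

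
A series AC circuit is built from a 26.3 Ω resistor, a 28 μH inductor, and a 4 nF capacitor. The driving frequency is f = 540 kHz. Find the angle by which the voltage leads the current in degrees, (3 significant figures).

39.0°

ω = 2πf = 3.393e+06 rad/s
X_L = ωL = 95.0 Ω
X_C = 1/(ωC) = 73.7 Ω
Net reactance X = X_L − X_C = 21.3 Ω
Z = 26.3 + j21.3 Ω
|Z| = √(26.3² + 21.3²) = 33.9 Ω
∠Z = arctan(21.3/26.3) = 39.0°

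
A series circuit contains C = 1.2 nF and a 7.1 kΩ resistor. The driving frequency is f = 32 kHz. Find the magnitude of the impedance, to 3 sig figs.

8220 Ω

ω = 2πf = 201100 rad/s
X_C = 1/(ωC) = 4140 Ω
Z = 7100 − j4140 Ω
|Z| = √(7100² + 4140²) = 8220 Ω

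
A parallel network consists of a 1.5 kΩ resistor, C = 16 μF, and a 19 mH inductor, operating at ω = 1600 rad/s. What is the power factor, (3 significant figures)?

X_L = ωL = 30.4 Ω
X_C = 1/(ωC) = 39.1 Ω
Parallel: admittances add. Y = 1/R + 1/(jωL) + jωC
Y = (0.000667 − j0.00729) S
|Y| = 0.00733 S → |Z| = 1/|Y| = 137 Ω, ∠Z = −∠Y = 84.8°
cos φ = cos(84.8°) = 0.0910

0.0910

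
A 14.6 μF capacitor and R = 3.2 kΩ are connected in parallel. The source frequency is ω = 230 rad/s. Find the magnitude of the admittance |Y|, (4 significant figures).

X_C = 1/(ωC) = 297.8 Ω
Parallel: admittances add. Y = 1/R + jωC
Y = (0.0003125 + j0.003358) S
|Y| = 0.003373 S → |Z| = 1/|Y| = 296.5 Ω, ∠Z = −∠Y = -84.68°

3.373 mS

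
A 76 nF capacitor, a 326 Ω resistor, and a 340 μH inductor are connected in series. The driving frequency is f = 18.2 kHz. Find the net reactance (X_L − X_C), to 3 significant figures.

ω = 2πf = 114400 rad/s
X_L = ωL = 38.9 Ω
X_C = 1/(ωC) = 115 Ω
X = 38.9 − 115 = -76.2 Ω

-76.2 Ω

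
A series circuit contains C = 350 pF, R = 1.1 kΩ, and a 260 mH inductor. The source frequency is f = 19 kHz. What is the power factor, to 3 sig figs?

ω = 2πf = 119400 rad/s
X_L = ωL = 31000 Ω
X_C = 1/(ωC) = 23900 Ω
Net reactance X = X_L − X_C = 7110 Ω
Z = 1100 + j7110 Ω
|Z| = √(1100² + 7110²) = 7190 Ω
∠Z = arctan(7110/1100) = 81.2°
cos φ = cos(81.2°) = 0.153

0.153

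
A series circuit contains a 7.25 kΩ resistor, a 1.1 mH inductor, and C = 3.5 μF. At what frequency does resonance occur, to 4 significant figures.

ω₀ = 1/√(LC) = 1/√(0.0011 × 3.5e-06) = 16120 rad/s
f₀ = ω₀/(2π) = 2.565 kHz

2.565 kHz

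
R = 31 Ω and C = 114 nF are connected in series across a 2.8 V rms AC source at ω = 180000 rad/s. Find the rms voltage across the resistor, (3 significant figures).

X_C = 1/(ωC) = 48.7 Ω
Z = 31.0 − j48.7 Ω
|Z| = √(31.0² + 48.7²) = 57.8 Ω
I = V/|Z| = 48.5 mA
V_R = I·|Z_R| = 0.0485 × 31.0 = 1.50 V

1.50 V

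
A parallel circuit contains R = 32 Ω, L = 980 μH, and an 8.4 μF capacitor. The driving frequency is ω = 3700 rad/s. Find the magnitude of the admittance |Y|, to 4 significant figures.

246.7 mS

X_L = ωL = 3.626 Ω
X_C = 1/(ωC) = 32.18 Ω
Parallel: admittances add. Y = 1/R + 1/(jωL) + jωC
Y = (0.03125 − j0.2447) S
|Y| = 0.2467 S → |Z| = 1/|Y| = 4.054 Ω, ∠Z = −∠Y = 82.72°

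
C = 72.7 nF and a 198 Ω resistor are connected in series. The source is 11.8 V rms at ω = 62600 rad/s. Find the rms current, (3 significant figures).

X_C = 1/(ωC) = 220 Ω
Z = 198 − j220 Ω
|Z| = √(198² + 220²) = 296 Ω
I = V/|Z| = 11.8/296 = 39.9 mA

39.9 mA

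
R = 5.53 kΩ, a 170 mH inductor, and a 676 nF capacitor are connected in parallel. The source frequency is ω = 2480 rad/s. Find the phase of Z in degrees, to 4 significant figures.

75.42°

X_L = ωL = 421.6 Ω
X_C = 1/(ωC) = 596.5 Ω
Parallel: admittances add. Y = 1/R + 1/(jωL) + jωC
Y = (0.0001808 − j0.0006954) S
|Y| = 0.0007186 S → |Z| = 1/|Y| = 1392 Ω, ∠Z = −∠Y = 75.42°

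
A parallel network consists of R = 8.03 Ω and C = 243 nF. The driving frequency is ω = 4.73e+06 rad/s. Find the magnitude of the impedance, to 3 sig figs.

0.865 Ω

X_C = 1/(ωC) = 0.870 Ω
Parallel: admittances add. Y = 1/R + jωC
Y = (0.125 + j1.15) S
|Y| = 1.16 S → |Z| = 1/|Y| = 0.865 Ω, ∠Z = −∠Y = -83.8°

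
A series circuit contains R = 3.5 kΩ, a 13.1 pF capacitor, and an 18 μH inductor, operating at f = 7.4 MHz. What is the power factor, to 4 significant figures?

ω = 2πf = 4.65e+07 rad/s
X_L = ωL = 836.9 Ω
X_C = 1/(ωC) = 1642 Ω
Net reactance X = X_L − X_C = -804.9 Ω
Z = 3500 − j804.9 Ω
|Z| = √(3500² + 804.9²) = 3591 Ω
∠Z = arctan(-804.9/3500) = -12.95°
cos φ = cos(-12.95°) = 0.9746

0.9746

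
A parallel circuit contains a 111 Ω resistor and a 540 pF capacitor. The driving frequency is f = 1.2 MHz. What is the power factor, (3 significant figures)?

0.911

ω = 2πf = 7.54e+06 rad/s
X_C = 1/(ωC) = 246 Ω
Parallel: admittances add. Y = 1/R + jωC
Y = (0.00901 + j0.00407) S
|Y| = 0.00989 S → |Z| = 1/|Y| = 101 Ω, ∠Z = −∠Y = -24.3°
cos φ = cos(-24.3°) = 0.911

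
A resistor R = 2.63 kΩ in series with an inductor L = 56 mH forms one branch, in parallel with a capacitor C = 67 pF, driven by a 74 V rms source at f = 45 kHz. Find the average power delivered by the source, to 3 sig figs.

ω = 2πf = 282700 rad/s
X_L = ωL = 15800 Ω
X_C = 1/(ωC) = 52800 Ω
Branch 1 (R+jX_L): Z₁ = 2630 + j15800 Ω, |Z₁| = 16100 Ω
Branch 2 (−jX_C): Z₂ = −j52800 Ω
Parallel: Z = Z₁Z₂/(Z₁+Z₂), |Z| = 22900 Ω, ∠Z = 76.5°
I = V/|Z| = 3.24 mA
P = VI cos φ = 74 × 0.00324 × cos(76.5°) = 55.9 mW

55.9 mW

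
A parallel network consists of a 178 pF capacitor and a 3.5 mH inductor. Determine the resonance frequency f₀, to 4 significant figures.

201.6 kHz

ω₀ = 1/√(LC) = 1/√(0.0035 × 1.78e-10) = 1.267e+06 rad/s
f₀ = ω₀/(2π) = 201.6 kHz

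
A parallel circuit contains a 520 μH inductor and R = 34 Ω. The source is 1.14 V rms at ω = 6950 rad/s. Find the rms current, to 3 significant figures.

317 mA

X_L = ωL = 3.61 Ω
Parallel: admittances add. Y = 1/R + 1/(jωL)
Y = (0.0294 − j0.277) S
|Y| = 0.278 S → |Z| = 1/|Y| = 3.59 Ω, ∠Z = −∠Y = 83.9°
I = V/|Z| = 1.14/3.59 = 317 mA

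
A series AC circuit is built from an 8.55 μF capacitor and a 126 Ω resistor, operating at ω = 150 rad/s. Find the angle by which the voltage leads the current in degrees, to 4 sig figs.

X_C = 1/(ωC) = 779.7 Ω
Z = 126.0 − j779.7 Ω
|Z| = √(126.0² + 779.7²) = 789.8 Ω
∠Z = arctan(-779.7/126.0) = -80.82°

-80.82°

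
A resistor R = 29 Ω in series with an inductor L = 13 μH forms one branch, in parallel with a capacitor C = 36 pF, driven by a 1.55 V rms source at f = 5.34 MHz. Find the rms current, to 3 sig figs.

ω = 2πf = 3.355e+07 rad/s
X_L = ωL = 436 Ω
X_C = 1/(ωC) = 828 Ω
Branch 1 (R+jX_L): Z₁ = 29.0 + j436 Ω, |Z₁| = 437 Ω
Branch 2 (−jX_C): Z₂ = −j828 Ω
Parallel: Z = Z₁Z₂/(Z₁+Z₂), |Z| = 921 Ω, ∠Z = 82.0°
I = V/|Z| = 1.55/921 = 1.68 mA

1.68 mA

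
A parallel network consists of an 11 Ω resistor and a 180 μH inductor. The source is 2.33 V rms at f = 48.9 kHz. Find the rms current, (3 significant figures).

ω = 2πf = 307200 rad/s
X_L = ωL = 55.3 Ω
Parallel: admittances add. Y = 1/R + 1/(jωL)
Y = (0.0909 − j0.0181) S
|Y| = 0.0927 S → |Z| = 1/|Y| = 10.8 Ω, ∠Z = −∠Y = 11.2°
I = V/|Z| = 2.33/10.8 = 216 mA

216 mA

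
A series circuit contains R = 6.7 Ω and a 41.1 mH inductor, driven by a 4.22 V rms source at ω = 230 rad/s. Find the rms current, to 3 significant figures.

364 mA

X_L = ωL = 9.45 Ω
Z = 6.70 + j9.45 Ω
|Z| = √(6.70² + 9.45²) = 11.6 Ω
I = V/|Z| = 4.22/11.6 = 364 mA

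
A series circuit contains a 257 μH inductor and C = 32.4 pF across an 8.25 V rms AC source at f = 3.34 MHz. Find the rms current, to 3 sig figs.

ω = 2πf = 2.099e+07 rad/s
X_L = ωL = 5390 Ω
X_C = 1/(ωC) = 1470 Ω
Net reactance X = X_L − X_C = 3920 Ω
Z = j3920 Ω
|Z| = √(0² + 3920²) = 3920 Ω
I = V/|Z| = 8.25/3920 = 2.10 mA

2.10 mA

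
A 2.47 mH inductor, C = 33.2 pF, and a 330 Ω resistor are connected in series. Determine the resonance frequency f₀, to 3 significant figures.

556 kHz

ω₀ = 1/√(LC) = 1/√(0.00247 × 3.32e-11) = 3.492e+06 rad/s
f₀ = ω₀/(2π) = 556 kHz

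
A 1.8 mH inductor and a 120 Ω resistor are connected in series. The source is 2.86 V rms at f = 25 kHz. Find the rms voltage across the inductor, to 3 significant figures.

2.63 V

ω = 2πf = 157100 rad/s
X_L = ωL = 283 Ω
Z = 120 + j283 Ω
|Z| = √(120² + 283²) = 307 Ω
I = V/|Z| = 9.31 mA
V_L = I·|Z_L| = 0.00931 × 283 = 2.63 V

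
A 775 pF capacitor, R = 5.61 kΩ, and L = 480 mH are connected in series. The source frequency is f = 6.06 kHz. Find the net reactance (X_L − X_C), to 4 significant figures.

-15610 Ω

ω = 2πf = 38080 rad/s
X_L = ωL = 18280 Ω
X_C = 1/(ωC) = 33890 Ω
X = 18280 − 33890 = -15610 Ω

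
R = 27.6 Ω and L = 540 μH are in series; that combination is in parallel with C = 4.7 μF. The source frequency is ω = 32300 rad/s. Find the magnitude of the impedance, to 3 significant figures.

7.25 Ω

X_L = ωL = 17.4 Ω
X_C = 1/(ωC) = 6.59 Ω
Branch 1 (R+jX_L): Z₁ = 27.6 + j17.4 Ω, |Z₁| = 32.6 Ω
Branch 2 (−jX_C): Z₂ = −j6.59 Ω
Parallel: Z = Z₁Z₂/(Z₁+Z₂), |Z| = 7.25 Ω, ∠Z = -79.2°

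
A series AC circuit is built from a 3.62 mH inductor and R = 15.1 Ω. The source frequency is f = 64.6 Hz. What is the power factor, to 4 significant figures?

ω = 2πf = 405.9 rad/s
X_L = ωL = 1.469 Ω
Z = 15.10 + j1.469 Ω
|Z| = √(15.10² + 1.469²) = 15.17 Ω
∠Z = arctan(1.469/15.10) = 5.558°
cos φ = cos(5.558°) = 0.9953

0.9953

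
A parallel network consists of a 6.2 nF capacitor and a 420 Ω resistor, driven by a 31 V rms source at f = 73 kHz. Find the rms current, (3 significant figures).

ω = 2πf = 458700 rad/s
X_C = 1/(ωC) = 352 Ω
Parallel: admittances add. Y = 1/R + jωC
Y = (0.00238 + j0.00284) S
|Y| = 0.00371 S → |Z| = 1/|Y| = 270 Ω, ∠Z = −∠Y = -50.1°
I = V/|Z| = 31/270 = 115 mA

115 mA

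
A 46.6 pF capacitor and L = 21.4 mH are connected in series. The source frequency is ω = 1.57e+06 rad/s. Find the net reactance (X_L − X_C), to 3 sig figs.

19900 Ω

X_L = ωL = 33600 Ω
X_C = 1/(ωC) = 13700 Ω
X = 33600 − 13700 = 19900 Ω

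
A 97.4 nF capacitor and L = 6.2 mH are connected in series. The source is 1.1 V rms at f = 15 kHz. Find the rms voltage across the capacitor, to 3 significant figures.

ω = 2πf = 94250 rad/s
X_L = ωL = 584 Ω
X_C = 1/(ωC) = 109 Ω
Net reactance X = X_L − X_C = 475 Ω
Z = j475 Ω
|Z| = √(0² + 475²) = 475 Ω
I = V/|Z| = 2.31 mA
V_C = I·|Z_C| = 0.00231 × 109 = 0.252 V

0.252 V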